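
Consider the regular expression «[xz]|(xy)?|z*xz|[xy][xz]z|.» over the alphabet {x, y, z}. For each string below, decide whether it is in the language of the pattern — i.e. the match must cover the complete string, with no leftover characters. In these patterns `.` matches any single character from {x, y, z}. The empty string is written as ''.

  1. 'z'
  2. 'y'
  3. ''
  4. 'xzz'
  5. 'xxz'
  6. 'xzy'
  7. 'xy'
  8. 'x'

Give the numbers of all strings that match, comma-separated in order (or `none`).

1, 2, 3, 4, 5, 7, 8

1 → match
2 → match
3 → match
4 → match
5 → match
6 → no match
7 → match
8 → match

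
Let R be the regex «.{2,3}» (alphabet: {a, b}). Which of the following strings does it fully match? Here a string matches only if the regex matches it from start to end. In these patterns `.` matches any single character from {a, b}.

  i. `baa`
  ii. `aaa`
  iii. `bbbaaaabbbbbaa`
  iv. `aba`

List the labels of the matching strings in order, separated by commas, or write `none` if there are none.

i. `baa` → match
ii. `aaa` → match
iii → no match
iv. `aba` → match

i, ii, iv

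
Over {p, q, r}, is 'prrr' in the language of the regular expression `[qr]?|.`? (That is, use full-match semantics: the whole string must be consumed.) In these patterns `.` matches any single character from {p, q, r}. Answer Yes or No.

No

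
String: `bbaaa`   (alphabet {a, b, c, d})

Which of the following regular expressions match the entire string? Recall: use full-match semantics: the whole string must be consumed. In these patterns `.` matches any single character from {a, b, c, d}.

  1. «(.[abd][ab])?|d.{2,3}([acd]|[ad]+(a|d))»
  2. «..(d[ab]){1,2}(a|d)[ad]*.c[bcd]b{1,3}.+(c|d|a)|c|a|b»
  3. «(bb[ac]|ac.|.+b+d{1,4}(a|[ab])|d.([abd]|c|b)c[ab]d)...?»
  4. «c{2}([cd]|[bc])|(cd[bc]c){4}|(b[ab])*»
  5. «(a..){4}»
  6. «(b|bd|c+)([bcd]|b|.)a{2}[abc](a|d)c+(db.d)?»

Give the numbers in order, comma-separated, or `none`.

1 → no match
2 → no match
3 → match
4 → no match
5 → no match — must start with `a`
6 → no match

3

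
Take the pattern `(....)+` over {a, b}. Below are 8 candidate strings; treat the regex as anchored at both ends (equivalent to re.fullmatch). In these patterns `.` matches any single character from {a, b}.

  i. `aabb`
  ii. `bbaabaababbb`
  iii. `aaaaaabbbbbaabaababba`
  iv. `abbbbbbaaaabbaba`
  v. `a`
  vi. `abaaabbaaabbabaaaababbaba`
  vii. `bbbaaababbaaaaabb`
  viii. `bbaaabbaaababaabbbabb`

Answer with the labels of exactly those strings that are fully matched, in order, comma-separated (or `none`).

i, ii, iv

i → match
ii → match
iii → no match
iv → match
v → no match
vi → no match
vii → no match
viii → no match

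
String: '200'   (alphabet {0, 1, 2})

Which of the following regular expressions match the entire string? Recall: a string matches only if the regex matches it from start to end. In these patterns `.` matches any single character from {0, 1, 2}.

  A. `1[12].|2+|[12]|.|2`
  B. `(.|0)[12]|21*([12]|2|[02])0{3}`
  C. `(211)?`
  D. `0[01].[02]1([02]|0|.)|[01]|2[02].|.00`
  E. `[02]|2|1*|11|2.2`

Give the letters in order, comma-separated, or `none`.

A → no match
B → no match
C → no match
D → match
E → no match

D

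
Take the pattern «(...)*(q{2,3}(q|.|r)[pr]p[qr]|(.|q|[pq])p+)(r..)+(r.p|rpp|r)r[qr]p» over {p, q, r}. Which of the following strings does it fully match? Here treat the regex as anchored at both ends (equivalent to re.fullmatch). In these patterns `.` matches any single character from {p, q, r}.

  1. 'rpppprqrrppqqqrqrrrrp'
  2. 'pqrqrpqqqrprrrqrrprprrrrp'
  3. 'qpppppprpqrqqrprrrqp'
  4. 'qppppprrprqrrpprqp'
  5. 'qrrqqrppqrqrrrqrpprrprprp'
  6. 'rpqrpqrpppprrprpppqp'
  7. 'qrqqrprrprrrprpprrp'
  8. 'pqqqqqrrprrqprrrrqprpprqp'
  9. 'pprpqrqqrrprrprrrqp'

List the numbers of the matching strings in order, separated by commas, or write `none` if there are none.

2, 3, 4, 8, 9

1 → no match
2 → match
3 → match
4 → match
5 → no match
6 → no match
7 → no match
8 → match
9 → match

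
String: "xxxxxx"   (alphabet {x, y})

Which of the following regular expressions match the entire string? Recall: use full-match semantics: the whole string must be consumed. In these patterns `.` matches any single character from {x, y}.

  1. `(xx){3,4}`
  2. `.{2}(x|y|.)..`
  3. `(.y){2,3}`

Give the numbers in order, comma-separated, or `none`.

1

1 → match
2 → no match
3 → no match — must end with "y"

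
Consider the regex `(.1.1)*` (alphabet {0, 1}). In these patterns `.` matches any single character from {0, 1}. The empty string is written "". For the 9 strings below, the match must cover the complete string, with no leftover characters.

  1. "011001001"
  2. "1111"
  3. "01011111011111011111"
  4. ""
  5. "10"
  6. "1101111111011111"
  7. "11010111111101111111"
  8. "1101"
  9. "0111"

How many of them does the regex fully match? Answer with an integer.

7

1. "011001001" → no match
2. "1111" → match
3 → match
4. "" → match
5. "10" → no match
6 → match
7 → match
8. "1101" → match
9. "0111" → match
Total matched: 7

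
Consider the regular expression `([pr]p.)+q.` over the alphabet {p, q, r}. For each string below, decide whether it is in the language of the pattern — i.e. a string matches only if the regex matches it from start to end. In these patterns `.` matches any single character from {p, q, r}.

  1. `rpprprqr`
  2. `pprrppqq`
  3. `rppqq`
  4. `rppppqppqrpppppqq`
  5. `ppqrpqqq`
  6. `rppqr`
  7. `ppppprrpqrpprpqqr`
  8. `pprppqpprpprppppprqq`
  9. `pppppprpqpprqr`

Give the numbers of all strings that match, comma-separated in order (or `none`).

1, 2, 3, 4, 5, 6, 7, 8, 9

1 → match
2 → match
3 → match
4 → match
5 → match
6 → match
7 → match
8 → match
9 → match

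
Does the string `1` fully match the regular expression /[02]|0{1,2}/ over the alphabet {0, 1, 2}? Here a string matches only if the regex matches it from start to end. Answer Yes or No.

No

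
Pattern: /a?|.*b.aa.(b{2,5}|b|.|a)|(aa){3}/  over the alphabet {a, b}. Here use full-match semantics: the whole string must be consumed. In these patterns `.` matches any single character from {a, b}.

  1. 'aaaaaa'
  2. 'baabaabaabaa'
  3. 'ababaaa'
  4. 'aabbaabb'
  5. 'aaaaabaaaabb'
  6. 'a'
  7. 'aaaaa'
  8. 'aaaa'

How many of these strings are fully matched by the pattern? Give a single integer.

1 → match
2 → no match
3 → no match
4 → match
5 → match
6 → match
7 → no match
8 → no match
Total matched: 4

4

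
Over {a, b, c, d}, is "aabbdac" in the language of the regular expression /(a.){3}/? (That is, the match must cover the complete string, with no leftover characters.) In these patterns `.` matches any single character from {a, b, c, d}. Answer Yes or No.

No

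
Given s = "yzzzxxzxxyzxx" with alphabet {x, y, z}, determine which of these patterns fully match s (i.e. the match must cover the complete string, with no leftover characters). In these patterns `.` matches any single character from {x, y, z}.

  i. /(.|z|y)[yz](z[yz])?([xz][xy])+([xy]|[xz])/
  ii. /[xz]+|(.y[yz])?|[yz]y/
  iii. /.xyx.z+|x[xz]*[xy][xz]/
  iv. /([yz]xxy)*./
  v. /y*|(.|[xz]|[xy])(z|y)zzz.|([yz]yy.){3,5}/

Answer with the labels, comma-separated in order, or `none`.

i

i → match
ii → no match
iii → no match
iv → no match
v → no match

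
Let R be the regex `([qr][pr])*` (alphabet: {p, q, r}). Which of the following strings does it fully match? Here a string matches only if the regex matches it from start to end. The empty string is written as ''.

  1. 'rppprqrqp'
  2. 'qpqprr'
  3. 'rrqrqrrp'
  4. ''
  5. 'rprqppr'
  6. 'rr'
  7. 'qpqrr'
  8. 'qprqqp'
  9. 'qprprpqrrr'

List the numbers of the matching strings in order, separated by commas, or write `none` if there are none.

1 → no match
2 → match
3 → match
4 → match
5 → no match
6 → match
7 → no match
8 → no match
9 → match

2, 3, 4, 6, 9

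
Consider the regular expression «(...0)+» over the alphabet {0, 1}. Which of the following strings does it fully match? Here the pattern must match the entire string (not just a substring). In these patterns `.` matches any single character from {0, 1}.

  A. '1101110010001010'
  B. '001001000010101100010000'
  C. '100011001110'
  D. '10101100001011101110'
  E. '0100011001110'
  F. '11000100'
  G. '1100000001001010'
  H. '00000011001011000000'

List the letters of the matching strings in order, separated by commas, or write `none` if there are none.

A → no match
B → no match
C → match
D → match
E → no match
F → match
G → match
H → no match

C, D, F, G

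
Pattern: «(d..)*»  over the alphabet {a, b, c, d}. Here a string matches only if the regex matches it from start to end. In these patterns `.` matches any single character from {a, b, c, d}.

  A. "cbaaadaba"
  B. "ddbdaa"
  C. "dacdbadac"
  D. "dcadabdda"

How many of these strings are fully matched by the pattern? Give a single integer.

A → no match
B → match
C → match
D → match
Total matched: 3

3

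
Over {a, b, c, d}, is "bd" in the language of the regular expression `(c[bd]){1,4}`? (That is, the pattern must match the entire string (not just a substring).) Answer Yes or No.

No

Every match must start with "c", but "bd" does not.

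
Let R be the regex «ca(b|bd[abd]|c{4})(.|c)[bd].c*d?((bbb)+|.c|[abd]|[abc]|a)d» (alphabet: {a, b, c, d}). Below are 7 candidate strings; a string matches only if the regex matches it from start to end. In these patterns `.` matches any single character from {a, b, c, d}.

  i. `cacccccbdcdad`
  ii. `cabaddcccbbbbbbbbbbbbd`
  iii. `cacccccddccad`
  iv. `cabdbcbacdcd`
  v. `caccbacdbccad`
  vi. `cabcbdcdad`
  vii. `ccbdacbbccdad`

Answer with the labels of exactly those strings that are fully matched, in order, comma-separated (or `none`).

i → match
ii → match
iii → match
iv → match
v → no match
vi → match
vii → no match — must start with `ca`

i, ii, iii, iv, vi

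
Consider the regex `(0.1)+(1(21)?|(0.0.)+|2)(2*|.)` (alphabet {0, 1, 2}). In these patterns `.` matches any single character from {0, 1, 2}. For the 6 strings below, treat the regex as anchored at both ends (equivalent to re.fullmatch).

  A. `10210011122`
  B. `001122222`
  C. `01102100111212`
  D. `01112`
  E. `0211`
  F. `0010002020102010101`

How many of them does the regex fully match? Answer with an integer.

A → no match — must start with `0`
B → match
C → no match
D → match
E → match
F → match
Total matched: 4

4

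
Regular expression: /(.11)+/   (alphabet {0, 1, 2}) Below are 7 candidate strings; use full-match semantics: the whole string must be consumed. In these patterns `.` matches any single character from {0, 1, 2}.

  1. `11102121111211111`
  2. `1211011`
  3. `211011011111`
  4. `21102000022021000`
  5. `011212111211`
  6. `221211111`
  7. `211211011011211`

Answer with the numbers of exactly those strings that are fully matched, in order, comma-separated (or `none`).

3, 7

1 → no match
2. `1211011` → no match
3. `211011011111` → match
4 → no match — must end with `11`
5. `011212111211` → no match
6. `221211111` → no match
7 → match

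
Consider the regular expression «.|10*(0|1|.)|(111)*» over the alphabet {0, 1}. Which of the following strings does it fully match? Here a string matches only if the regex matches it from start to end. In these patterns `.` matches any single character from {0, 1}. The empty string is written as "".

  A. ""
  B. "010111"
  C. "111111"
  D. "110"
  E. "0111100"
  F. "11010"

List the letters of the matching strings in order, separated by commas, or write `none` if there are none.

A, C

A. "" → match
B. "010111" → no match
C. "111111" → match
D. "110" → no match
E. "0111100" → no match
F. "11010" → no match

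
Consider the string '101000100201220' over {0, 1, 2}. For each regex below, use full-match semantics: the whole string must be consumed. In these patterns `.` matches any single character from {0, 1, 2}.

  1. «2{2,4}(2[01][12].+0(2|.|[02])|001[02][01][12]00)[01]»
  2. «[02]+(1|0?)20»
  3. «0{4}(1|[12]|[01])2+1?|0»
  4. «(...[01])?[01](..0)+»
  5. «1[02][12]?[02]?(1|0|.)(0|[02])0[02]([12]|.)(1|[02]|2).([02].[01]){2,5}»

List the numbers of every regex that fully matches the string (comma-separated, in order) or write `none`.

5

1 → no match — must start with '2'
2 → no match
3 → no match — must start with '0'
4 → no match
5 → match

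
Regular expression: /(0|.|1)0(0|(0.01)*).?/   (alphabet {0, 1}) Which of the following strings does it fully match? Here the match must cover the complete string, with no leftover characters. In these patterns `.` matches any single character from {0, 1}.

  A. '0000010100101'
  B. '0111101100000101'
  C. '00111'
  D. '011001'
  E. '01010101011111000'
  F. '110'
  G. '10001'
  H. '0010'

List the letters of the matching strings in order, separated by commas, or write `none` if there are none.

none

A → no match
B → no match
C → no match
D → no match
E → no match
F → no match
G → no match
H → no match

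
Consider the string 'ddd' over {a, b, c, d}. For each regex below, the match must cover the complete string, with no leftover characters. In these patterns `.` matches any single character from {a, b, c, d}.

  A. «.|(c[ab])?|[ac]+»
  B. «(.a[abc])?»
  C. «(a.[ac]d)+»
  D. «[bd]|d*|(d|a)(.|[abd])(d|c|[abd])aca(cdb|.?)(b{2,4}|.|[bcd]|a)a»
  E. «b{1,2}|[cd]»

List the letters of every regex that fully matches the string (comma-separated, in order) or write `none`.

D

A → no match
B → no match
C → no match — must start with 'a'
D → match
E → no match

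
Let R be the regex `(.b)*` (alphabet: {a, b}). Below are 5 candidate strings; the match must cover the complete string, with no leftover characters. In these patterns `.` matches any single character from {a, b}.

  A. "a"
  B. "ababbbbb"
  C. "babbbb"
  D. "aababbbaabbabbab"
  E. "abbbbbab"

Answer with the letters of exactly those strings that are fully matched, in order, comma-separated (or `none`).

A → no match
B → match
C → no match
D → no match
E → match

B, E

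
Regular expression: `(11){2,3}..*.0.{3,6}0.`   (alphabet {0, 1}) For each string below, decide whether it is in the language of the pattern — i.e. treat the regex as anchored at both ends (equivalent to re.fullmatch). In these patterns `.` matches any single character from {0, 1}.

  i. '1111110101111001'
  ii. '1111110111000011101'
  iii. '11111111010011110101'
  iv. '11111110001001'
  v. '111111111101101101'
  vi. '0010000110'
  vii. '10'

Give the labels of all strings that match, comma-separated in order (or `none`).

i, ii, iii, iv, v

i → match
ii → match
iii → match
iv → match
v → match
vi → no match — must start with '11'
vii → no match — must start with '11'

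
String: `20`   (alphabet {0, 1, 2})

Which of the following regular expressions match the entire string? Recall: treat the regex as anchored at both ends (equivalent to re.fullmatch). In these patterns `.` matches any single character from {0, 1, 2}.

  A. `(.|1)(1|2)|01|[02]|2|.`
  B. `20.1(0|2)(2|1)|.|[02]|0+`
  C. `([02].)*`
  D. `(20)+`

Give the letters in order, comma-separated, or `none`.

A → no match
B → no match
C → match
D → match

C, D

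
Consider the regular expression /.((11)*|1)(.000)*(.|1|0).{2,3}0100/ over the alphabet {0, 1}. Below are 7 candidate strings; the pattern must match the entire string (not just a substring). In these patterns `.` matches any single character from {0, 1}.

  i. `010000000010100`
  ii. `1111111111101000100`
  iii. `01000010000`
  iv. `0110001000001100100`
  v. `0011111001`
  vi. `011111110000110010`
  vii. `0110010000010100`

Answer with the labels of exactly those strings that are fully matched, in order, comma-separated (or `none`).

i → no match
ii → match
iii. `01000010000` → no match — must end with `0100`
iv → no match
v. `0011111001` → no match — must end with `0100`
vi → no match — must end with `0100`
vii → no match

ii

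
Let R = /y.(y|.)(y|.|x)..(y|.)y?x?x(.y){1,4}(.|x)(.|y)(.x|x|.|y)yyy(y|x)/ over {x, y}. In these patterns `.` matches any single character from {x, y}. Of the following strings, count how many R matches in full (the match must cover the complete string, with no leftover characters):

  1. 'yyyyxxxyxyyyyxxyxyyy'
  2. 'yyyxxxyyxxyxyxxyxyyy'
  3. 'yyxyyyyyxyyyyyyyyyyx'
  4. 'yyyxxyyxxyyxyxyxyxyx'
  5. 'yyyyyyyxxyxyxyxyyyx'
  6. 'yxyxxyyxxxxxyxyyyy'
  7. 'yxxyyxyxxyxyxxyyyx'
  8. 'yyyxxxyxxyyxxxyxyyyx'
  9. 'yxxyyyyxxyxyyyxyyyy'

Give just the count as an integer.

4

1 → no match
2 → no match
3 → match
4 → no match
5 → match
6 → no match
7 → match
8 → no match
9 → match
Total matched: 4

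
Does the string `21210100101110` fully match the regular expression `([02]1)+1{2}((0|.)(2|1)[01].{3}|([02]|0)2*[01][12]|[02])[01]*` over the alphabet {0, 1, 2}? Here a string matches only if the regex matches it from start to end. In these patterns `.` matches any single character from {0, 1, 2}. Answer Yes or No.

No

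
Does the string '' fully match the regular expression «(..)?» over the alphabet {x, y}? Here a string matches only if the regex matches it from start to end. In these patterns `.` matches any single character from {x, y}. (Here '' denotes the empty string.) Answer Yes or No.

Yes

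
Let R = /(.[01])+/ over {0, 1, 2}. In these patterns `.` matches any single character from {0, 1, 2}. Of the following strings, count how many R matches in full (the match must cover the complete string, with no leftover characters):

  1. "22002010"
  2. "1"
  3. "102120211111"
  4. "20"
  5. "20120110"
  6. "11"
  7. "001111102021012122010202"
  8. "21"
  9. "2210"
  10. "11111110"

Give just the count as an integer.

1 → no match
2 → no match
3 → match
4 → match
5 → no match
6 → match
7 → no match
8 → match
9 → no match
10 → match
Total matched: 5

5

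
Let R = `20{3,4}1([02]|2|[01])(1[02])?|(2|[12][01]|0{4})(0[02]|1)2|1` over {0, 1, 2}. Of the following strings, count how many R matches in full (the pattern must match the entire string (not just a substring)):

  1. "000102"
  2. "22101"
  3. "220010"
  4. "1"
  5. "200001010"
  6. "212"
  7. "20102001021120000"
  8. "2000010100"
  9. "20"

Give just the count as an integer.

1. "000102" → no match
2. "22101" → no match
3. "220010" → no match
4. "1" → match
5. "200001010" → match
6. "212" → match
7 → no match
8. "2000010100" → no match
9. "20" → no match
Total matched: 3

3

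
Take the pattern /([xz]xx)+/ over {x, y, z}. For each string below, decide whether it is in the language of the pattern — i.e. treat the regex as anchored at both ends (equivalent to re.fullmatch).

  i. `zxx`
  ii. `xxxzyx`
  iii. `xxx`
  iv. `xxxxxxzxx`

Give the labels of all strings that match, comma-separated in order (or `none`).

i. `zxx` → match
ii. `xxxzyx` → no match — must end with `xx`
iii. `xxx` → match
iv. `xxxxxxzxx` → match

i, iii, iv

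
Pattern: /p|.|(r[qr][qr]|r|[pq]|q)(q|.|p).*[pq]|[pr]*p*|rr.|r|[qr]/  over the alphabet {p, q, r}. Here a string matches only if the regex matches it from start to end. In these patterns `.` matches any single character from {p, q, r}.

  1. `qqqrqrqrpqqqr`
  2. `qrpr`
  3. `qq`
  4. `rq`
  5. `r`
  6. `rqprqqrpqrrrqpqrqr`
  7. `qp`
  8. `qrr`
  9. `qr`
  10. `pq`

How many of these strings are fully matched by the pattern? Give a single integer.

1 → no match
2. `qrpr` → no match
3. `qq` → no match
4. `rq` → no match
5. `r` → match
6 → no match
7. `qp` → no match
8. `qrr` → no match
9. `qr` → no match
10. `pq` → no match
Total matched: 1

1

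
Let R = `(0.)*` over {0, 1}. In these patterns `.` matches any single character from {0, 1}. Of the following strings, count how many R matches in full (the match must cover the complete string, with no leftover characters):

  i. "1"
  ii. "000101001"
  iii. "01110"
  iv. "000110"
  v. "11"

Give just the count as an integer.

i. "1" → no match
ii. "000101001" → no match
iii. "01110" → no match
iv. "000110" → no match
v. "11" → no match
Total matched: 0

0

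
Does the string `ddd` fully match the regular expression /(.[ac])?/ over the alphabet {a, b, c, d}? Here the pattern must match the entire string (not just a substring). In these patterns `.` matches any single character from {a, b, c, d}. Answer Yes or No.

No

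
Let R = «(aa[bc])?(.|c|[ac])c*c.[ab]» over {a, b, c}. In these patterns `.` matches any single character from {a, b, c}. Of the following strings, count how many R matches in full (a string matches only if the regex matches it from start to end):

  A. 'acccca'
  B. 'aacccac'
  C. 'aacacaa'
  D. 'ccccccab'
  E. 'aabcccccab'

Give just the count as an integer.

4

A → match
B → no match
C → match
D → match
E → match
Total matched: 4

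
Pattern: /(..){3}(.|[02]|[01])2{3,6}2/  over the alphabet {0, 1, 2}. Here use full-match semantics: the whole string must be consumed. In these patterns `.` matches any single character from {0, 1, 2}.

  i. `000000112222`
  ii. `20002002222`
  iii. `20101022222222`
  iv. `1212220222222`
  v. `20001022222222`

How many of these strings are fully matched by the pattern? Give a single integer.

4

i → no match
ii → match
iii → match
iv → match
v → match
Total matched: 4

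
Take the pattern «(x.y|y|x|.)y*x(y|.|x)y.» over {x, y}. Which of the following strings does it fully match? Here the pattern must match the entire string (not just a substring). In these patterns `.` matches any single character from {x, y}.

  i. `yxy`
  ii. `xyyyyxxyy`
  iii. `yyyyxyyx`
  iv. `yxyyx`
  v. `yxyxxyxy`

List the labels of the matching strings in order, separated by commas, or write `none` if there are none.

i → no match
ii → match
iii → match
iv → match
v → no match

ii, iii, iv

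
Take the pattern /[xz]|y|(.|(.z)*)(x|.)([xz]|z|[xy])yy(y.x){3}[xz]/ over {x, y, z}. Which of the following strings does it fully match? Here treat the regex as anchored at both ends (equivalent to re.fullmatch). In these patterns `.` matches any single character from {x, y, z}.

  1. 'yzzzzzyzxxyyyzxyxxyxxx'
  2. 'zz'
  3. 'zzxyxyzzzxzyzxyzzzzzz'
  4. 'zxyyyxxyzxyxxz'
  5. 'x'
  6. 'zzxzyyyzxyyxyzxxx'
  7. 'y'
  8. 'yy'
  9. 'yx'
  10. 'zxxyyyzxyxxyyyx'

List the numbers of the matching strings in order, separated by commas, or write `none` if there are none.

1 → match
2. 'zz' → no match
3 → no match
4 → match
5. 'x' → match
6 → no match
7. 'y' → match
8. 'yy' → no match
9. 'yx' → no match
10 → no match

1, 4, 5, 7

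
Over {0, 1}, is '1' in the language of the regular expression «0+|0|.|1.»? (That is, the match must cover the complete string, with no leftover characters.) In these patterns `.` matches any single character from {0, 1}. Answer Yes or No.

Yes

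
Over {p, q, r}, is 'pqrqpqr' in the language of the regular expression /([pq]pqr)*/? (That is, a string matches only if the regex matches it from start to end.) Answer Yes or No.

No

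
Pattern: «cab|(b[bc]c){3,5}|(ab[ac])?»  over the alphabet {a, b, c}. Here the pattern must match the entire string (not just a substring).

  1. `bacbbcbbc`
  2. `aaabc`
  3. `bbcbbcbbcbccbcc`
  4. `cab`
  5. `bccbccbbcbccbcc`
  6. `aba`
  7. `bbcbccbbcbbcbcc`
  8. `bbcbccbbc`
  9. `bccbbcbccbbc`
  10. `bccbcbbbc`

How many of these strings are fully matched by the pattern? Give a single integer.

7

1 → no match
2 → no match
3 → match
4 → match
5 → match
6 → match
7 → match
8 → match
9 → match
10 → no match
Total matched: 7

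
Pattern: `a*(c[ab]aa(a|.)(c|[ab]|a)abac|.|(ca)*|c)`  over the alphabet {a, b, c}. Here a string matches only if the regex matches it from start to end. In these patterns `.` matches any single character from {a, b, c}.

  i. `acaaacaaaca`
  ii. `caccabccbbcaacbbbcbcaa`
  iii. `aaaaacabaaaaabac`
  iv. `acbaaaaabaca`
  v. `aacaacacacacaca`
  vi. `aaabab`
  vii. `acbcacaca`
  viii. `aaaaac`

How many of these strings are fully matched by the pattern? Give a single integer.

1

i. `acaaacaaaca` → no match
ii → no match
iii → no match
iv. `acbaaaaabaca` → no match
v → no match
vi. `aaabab` → no match
vii. `acbcacaca` → no match
viii. `aaaaac` → match
Total matched: 1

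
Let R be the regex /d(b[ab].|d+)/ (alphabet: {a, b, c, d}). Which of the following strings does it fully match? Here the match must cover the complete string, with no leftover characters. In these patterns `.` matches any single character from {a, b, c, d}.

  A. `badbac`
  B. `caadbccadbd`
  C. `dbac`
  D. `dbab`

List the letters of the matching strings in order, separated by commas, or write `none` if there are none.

A → no match — must start with `d`
B → no match — must start with `d`
C → match
D → match

C, D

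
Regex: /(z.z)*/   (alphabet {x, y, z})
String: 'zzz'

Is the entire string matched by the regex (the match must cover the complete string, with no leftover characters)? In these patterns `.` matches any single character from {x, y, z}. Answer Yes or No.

Yes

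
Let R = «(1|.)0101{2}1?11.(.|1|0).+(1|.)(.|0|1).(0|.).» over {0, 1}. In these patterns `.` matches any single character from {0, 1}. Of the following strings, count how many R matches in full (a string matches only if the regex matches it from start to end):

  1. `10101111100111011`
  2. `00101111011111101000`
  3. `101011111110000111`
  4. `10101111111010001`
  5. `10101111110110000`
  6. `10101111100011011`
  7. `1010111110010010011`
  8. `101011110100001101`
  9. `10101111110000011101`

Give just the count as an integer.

1 → match
2 → match
3 → match
4 → match
5 → match
6 → match
7 → match
8 → match
9 → match
Total matched: 9

9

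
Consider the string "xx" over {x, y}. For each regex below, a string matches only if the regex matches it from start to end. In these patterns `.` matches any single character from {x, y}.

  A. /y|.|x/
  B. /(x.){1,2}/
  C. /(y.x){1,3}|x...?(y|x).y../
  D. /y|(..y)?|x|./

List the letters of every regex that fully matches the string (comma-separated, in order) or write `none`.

A → no match
B → match
C → no match
D → no match

B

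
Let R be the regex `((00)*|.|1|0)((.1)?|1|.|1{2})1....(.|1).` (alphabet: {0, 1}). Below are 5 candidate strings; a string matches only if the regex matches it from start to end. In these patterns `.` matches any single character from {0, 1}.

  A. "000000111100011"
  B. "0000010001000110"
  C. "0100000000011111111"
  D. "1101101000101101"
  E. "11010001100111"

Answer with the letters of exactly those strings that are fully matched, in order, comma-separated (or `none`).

A → match
B → no match
C → no match
D → no match
E → no match

A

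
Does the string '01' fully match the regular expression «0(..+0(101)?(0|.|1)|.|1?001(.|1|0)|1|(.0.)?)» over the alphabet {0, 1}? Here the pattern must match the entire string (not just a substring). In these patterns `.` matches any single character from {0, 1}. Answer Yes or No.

Yes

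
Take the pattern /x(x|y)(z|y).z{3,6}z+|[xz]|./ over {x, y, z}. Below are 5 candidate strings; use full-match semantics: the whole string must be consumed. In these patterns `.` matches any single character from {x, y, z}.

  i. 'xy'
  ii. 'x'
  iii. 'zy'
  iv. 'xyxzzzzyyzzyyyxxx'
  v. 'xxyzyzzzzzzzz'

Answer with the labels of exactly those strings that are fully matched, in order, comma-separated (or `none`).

i. 'xy' → no match
ii. 'x' → match
iii. 'zy' → no match
iv → no match
v → no match

ii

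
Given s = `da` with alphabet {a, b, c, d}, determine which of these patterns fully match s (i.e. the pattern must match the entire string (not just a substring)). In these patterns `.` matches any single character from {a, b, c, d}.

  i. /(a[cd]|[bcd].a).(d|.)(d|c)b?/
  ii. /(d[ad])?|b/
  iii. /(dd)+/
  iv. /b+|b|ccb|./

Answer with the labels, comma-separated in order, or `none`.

i → no match
ii → match
iii → no match — must start with `dd`
iv → no match

ii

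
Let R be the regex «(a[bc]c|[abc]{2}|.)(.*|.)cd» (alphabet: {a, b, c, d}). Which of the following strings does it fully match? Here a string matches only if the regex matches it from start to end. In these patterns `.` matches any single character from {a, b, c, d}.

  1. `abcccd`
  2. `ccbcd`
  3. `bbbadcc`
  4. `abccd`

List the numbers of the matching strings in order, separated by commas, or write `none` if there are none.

1, 2, 4

1 → match
2 → match
3 → no match — must end with `cd`
4 → match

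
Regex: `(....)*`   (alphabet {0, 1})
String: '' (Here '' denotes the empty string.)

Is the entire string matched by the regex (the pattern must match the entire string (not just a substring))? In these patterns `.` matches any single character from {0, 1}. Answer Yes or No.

Yes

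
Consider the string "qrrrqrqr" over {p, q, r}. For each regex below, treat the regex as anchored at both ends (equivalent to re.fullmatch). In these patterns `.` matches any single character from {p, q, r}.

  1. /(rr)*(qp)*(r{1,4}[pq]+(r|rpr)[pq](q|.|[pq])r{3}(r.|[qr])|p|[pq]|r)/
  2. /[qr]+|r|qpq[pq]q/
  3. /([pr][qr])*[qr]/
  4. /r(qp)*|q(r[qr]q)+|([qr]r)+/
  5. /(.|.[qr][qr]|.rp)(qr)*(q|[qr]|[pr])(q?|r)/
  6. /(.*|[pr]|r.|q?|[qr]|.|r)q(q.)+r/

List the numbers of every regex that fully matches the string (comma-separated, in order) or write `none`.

1 → no match
2 → match
3 → no match
4 → match
5 → no match
6 → no match

2, 4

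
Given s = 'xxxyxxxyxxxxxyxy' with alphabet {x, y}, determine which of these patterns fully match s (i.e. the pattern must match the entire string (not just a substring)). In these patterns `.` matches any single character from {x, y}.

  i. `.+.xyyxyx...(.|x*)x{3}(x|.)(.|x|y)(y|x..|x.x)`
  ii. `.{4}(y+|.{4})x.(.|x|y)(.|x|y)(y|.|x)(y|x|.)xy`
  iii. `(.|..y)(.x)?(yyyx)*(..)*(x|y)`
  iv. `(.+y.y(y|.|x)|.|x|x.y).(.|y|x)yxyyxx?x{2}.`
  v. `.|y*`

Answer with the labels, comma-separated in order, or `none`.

ii, iii

i → no match
ii → match
iii → match
iv → no match
v → no match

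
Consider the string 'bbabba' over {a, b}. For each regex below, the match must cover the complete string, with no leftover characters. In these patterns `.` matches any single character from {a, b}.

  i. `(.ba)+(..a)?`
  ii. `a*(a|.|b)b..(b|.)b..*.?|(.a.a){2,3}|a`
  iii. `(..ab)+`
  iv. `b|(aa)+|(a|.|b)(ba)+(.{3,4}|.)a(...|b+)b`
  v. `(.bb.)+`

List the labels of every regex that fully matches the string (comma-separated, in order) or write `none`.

i → match
ii → no match
iii → no match — must end with 'ab'
iv → no match
v → no match

i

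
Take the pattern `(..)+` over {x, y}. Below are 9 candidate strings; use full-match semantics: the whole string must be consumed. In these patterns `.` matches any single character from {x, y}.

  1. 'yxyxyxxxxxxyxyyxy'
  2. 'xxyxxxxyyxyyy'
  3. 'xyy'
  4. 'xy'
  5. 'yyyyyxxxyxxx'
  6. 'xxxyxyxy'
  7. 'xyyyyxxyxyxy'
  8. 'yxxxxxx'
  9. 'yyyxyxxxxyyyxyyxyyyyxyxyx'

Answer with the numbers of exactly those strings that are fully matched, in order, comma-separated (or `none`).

4, 5, 6, 7

1 → no match
2 → no match
3 → no match
4 → match
5 → match
6 → match
7 → match
8 → no match
9 → no match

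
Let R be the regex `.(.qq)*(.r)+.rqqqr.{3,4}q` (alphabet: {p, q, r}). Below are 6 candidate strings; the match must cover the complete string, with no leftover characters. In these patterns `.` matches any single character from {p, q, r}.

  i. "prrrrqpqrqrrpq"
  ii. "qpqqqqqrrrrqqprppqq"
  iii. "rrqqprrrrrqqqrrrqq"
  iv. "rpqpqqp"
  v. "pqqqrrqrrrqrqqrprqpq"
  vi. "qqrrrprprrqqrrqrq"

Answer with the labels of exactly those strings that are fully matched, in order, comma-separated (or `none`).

iii

i → no match
ii → no match
iii → match
iv → no match — must end with "q"
v → no match
vi → no match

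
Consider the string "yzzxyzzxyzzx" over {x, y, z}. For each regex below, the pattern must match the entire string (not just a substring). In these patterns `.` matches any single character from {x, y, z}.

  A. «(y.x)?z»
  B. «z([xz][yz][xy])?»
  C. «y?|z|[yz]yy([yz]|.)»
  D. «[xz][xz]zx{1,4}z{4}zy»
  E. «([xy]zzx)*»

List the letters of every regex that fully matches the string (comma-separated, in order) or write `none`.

A → no match — must end with "z"
B → no match — must start with "z"
C → no match
D → no match — must end with "zzy"
E → match

E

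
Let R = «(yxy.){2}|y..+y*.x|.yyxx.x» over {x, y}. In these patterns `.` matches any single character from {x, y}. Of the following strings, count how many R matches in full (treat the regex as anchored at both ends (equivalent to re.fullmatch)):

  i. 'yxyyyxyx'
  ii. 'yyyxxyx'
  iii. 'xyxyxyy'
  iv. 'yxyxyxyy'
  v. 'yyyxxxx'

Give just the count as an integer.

i → match
ii → match
iii → no match
iv → match
v → match
Total matched: 4

4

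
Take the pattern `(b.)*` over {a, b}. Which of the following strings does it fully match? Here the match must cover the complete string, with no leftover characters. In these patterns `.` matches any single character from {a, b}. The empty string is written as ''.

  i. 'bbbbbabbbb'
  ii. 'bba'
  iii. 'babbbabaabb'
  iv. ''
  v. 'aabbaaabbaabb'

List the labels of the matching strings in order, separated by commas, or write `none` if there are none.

i → match
ii → no match
iii → no match
iv → match
v → no match

i, iv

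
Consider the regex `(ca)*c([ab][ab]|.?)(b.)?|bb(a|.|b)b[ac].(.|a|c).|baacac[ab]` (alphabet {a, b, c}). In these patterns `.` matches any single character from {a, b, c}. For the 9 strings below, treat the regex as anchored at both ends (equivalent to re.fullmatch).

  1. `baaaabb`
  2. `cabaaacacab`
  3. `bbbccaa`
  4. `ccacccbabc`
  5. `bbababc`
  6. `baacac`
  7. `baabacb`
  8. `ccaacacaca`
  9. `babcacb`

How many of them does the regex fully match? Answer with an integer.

0

1 → no match
2 → no match
3 → no match
4 → no match
5 → no match
6 → no match
7 → no match
8 → no match
9 → no match
Total matched: 0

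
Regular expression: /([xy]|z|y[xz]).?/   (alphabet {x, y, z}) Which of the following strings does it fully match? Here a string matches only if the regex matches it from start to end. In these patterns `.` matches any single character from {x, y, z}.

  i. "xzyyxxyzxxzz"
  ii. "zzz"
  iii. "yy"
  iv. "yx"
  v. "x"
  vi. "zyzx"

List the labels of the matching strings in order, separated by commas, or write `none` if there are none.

i → no match
ii → no match
iii → match
iv → match
v → match
vi → no match

iii, iv, v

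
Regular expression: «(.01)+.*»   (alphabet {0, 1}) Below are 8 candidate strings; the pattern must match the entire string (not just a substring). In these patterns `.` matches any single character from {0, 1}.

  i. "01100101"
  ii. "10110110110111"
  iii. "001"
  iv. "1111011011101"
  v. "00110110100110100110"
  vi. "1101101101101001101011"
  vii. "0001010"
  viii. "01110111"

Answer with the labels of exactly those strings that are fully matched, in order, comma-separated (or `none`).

ii, iii, v

i → no match
ii → match
iii → match
iv → no match
v → match
vi → no match
vii → no match
viii → no match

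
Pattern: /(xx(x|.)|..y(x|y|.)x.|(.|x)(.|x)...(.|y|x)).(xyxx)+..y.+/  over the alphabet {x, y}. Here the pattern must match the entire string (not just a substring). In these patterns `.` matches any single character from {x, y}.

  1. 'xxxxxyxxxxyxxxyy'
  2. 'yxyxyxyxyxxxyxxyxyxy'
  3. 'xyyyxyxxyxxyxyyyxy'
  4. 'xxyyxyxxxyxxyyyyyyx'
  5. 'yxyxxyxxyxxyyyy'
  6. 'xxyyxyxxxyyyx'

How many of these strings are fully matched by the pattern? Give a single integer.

6

1 → match
2 → match
3 → match
4 → match
5 → match
6 → match
Total matched: 6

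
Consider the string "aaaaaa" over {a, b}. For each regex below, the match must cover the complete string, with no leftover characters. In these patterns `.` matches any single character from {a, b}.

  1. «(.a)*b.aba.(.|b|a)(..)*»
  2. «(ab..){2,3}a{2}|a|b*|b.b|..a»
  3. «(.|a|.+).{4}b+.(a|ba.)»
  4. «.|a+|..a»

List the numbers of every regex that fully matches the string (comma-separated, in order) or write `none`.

4

1 → no match
2 → no match
3 → no match
4 → match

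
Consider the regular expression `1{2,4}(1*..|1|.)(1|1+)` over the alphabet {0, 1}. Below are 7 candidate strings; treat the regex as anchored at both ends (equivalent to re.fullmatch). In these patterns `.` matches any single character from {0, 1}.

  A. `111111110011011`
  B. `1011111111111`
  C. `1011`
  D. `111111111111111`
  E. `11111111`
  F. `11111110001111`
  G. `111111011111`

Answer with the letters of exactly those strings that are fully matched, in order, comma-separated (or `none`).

D, E, G

A → no match
B → no match
C. `1011` → no match
D → match
E. `11111111` → match
F → no match
G. `111111011111` → match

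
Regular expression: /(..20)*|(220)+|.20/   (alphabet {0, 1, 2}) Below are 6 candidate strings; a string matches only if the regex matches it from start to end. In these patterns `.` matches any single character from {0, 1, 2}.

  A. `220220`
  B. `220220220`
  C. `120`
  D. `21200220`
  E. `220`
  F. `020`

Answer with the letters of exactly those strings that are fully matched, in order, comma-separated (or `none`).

A. `220220` → match
B. `220220220` → match
C. `120` → match
D. `21200220` → match
E. `220` → match
F. `020` → match

A, B, C, D, E, F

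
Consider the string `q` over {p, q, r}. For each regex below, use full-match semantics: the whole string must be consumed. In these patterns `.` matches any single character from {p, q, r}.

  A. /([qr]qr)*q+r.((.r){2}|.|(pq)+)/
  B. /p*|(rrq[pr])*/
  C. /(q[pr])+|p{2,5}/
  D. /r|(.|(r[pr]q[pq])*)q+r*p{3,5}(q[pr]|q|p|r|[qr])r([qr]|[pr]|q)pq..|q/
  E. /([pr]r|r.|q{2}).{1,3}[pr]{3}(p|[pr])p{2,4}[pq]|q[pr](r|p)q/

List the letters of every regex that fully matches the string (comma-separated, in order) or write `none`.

A → no match
B → no match
C → no match
D → match
E → no match

D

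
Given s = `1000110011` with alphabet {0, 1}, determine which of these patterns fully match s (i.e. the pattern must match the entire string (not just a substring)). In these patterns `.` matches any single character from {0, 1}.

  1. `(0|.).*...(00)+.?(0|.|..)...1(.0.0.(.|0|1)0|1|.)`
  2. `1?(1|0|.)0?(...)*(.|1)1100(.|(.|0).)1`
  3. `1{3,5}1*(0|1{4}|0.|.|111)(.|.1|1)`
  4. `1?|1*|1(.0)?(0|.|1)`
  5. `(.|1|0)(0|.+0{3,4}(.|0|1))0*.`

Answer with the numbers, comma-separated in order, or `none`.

1 → no match
2 → match
3 → no match
4 → no match
5 → no match

2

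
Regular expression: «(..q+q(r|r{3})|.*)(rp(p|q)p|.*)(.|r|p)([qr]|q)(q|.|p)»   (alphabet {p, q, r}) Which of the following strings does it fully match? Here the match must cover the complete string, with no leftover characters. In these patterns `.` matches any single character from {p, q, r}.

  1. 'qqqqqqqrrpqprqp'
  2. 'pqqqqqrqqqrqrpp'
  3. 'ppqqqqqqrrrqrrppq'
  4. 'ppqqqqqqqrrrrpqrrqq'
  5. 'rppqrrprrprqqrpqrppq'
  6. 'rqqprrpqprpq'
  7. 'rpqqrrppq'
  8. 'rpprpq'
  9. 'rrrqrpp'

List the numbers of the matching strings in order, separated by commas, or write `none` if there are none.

1, 4

1 → match
2 → no match
3 → no match
4 → match
5 → no match
6. 'rqqprrpqprpq' → no match
7. 'rpqqrrppq' → no match
8. 'rpprpq' → no match
9. 'rrrqrpp' → no match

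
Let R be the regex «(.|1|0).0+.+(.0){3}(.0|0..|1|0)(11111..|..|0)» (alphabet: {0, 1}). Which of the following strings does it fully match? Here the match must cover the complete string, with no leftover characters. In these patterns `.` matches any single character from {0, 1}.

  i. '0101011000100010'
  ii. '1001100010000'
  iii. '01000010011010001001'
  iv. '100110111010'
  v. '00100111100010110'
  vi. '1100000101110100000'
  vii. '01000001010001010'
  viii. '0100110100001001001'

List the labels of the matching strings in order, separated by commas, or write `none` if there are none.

i, ii, iii, vi, vii, viii

i → match
ii → match
iii → match
iv → no match
v → no match
vi → match
vii → match
viii → match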